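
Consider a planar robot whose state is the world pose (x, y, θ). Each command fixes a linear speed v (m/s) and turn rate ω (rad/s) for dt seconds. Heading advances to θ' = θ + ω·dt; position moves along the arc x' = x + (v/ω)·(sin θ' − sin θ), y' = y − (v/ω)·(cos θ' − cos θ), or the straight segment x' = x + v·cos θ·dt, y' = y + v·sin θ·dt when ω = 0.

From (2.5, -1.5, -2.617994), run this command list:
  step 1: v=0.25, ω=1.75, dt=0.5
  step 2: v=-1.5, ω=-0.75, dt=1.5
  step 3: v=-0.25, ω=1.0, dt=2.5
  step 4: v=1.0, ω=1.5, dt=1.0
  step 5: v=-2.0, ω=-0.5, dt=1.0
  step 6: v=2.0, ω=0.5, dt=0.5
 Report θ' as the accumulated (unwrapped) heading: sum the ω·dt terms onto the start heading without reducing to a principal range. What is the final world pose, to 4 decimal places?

step 1: θ'=-1.7430 (R=0.1429) → pose (2.4307, -1.5992, -1.7430)
step 2: θ'=-2.8680 (R=2.0000) → pose (3.8607, -0.0163, -2.8680)
step 3: θ'=-0.3680 (R=-0.2500) → pose (3.8831, 0.4576, -0.3680)
step 4: θ'=1.1320 (R=0.6667) → pose (4.7264, 0.7964, 1.1320)
step 5: θ'=0.6320 (R=4.0000) → pose (3.4684, -0.7316, 0.6320)
step 6: θ'=0.8820 (R=4.0000) → pose (4.1934, -0.0466, 0.8820)

(4.1934, -0.0466, 0.8820)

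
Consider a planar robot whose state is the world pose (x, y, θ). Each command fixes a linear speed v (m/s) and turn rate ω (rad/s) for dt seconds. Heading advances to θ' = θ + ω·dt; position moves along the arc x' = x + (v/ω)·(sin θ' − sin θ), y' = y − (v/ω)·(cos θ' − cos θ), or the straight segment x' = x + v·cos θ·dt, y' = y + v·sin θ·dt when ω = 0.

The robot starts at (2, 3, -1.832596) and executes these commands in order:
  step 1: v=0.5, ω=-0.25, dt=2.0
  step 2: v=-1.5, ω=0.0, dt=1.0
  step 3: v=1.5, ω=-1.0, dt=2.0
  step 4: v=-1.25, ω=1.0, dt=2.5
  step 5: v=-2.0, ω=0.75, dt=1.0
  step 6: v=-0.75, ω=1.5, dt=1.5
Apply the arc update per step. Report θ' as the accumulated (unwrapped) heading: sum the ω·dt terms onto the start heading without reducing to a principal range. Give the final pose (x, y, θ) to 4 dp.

step 1: θ'=-2.3326 (R=-2.0000) → pose (1.5153, 2.1372, -2.3326)
step 2: θ'=-2.3326 (straight) → pose (2.5507, 3.2226, -2.3326)
step 3: θ'=-4.3326 (R=-1.5000) → pose (0.0722, 3.7018, -4.3326)
step 4: θ'=-1.8326 (R=-1.2500) → pose (2.4405, 3.8417, -1.8326)
step 5: θ'=-1.0826 (R=-2.6667) → pose (2.2198, 5.7827, -1.0826)
step 6: θ'=1.1674 (R=-0.5000) → pose (1.3184, 5.7444, 1.1674)

(1.3184, 5.7444, 1.1674)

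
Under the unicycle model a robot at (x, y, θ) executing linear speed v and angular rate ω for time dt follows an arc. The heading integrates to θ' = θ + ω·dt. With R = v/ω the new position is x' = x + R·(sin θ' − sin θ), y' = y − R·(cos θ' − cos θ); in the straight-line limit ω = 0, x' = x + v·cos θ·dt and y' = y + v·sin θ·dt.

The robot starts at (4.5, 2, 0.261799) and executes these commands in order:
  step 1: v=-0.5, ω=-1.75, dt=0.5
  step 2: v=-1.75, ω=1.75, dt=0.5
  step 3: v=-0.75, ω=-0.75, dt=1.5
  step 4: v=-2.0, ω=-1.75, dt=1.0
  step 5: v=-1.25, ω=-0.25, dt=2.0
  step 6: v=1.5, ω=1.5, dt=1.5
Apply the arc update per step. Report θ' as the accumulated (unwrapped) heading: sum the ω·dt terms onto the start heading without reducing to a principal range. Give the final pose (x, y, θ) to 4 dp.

(4.3481, 3.2665, -0.8632)

step 1: θ'=-0.6132 (R=0.2857) → pose (4.2616, 2.0423, -0.6132)
step 2: θ'=0.2618 (R=-1.0000) → pose (3.4273, 2.1904, 0.2618)
step 3: θ'=-0.8632 (R=1.0000) → pose (2.4086, 2.5064, -0.8632)
step 4: θ'=-2.6132 (R=1.1429) → pose (2.7009, 4.2362, -2.6132)
step 5: θ'=-3.1132 (R=5.0000) → pose (5.0797, 4.9161, -3.1132)
step 6: θ'=-0.8632 (R=1.0000) → pose (4.3481, 3.2665, -0.8632)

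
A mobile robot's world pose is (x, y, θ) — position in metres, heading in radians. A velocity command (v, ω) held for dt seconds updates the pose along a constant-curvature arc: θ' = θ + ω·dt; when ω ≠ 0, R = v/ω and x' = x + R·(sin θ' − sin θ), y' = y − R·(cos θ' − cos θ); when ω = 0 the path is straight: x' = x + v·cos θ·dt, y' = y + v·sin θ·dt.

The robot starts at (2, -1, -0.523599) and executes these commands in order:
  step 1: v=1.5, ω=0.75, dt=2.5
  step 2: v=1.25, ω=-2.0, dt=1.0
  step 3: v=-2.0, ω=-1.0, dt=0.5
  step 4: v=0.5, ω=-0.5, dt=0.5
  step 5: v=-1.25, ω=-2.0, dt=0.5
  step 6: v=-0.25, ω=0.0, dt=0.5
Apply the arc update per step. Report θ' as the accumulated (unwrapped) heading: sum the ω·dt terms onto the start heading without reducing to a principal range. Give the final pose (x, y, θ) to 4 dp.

(5.6814, 1.8467, -2.3986)

step 1: θ'=1.3514 (R=2.0000) → pose (4.9521, 0.2968, 1.3514)
step 2: θ'=-0.6486 (R=-0.6250) → pose (5.9396, 0.6588, -0.6486)
step 3: θ'=-1.1486 (R=2.0000) → pose (5.3234, 1.4332, -1.1486)
step 4: θ'=-1.3986 (R=-1.0000) → pose (5.3964, 1.1947, -1.3986)
step 5: θ'=-2.3986 (R=0.6250) → pose (5.5893, 1.7621, -2.3986)
step 6: θ'=-2.3986 (straight) → pose (5.6814, 1.8467, -2.3986)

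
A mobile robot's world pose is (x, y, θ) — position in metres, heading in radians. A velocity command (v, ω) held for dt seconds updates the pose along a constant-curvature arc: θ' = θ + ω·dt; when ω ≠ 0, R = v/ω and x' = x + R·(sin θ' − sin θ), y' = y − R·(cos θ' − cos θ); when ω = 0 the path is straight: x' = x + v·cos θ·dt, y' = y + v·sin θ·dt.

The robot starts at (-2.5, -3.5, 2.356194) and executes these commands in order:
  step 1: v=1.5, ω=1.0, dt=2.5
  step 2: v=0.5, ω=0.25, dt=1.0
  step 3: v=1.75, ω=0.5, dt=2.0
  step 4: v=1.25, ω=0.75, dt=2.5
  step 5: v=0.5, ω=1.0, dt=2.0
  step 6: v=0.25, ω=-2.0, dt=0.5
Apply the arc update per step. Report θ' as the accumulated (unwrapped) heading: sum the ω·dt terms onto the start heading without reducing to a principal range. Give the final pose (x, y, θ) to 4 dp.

step 1: θ'=4.8562 (R=1.5000) → pose (-5.0452, -4.7756, 4.8562)
step 2: θ'=5.1062 (R=2.0000) → pose (-4.9127, -5.2564, 5.1062)
step 3: θ'=6.1062 (R=3.5000) → pose (-2.2969, -7.3588, 6.1062)
step 4: θ'=7.9812 (R=1.6667) → pose (-0.3502, -5.5067, 7.9812)
step 5: θ'=9.9812 (R=0.5000) → pose (-1.1103, -5.1455, 9.9812)
step 6: θ'=8.9812 (R=-0.1250) → pose (-1.2299, -5.1523, 8.9812)

(-1.2299, -5.1523, 8.9812)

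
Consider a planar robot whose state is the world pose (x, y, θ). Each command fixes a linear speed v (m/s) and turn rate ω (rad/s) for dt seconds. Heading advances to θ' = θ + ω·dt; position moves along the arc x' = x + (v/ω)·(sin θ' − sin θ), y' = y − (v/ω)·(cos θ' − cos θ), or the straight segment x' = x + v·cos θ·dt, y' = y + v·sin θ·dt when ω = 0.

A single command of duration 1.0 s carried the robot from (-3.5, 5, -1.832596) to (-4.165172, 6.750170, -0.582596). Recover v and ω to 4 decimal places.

v = -2.0000, ω = 1.2500

Δθ = -0.582596 − -1.832596 = 1.250000
ω = Δθ/dt = 1.250000/1.0 = 1.2500
R = −Δy/(cos θ' − cos θ) = -1.6000
v = R·ω = -1.6000·1.2500 = -2.0000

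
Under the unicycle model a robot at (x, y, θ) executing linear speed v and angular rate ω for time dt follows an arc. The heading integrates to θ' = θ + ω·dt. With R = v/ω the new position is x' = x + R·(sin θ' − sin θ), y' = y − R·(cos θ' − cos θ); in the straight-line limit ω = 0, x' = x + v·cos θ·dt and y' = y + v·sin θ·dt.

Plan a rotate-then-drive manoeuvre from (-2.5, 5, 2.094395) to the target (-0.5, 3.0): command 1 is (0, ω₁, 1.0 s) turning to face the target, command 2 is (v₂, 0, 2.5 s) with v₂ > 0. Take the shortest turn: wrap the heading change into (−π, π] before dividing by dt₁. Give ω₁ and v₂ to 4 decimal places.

ω₁ = -2.8798, v₂ = 1.1314

heading to target = atan2(3−5, -0.5−-2.5) = -0.7854
Δθ = wrap(-0.7854 − 2.0944) = -2.8798; ω₁ = Δθ/dt₁ = -2.8798
distance = √((-0.5−-2.5)² + (3−5)²) = 2.8284; v₂ = distance/dt₂ = 1.1314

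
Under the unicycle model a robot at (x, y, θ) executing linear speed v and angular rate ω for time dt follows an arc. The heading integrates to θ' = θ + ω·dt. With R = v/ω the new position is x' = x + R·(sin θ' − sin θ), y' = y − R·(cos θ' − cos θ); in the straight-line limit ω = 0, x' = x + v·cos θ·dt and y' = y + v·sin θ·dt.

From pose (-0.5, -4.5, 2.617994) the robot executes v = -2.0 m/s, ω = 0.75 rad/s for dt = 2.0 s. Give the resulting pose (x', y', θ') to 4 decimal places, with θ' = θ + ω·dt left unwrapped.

θ' = 2.6180 + 0.75·2.0 = 4.1180
R = v/ω = -2.0/0.75 = -2.6667
x' = -0.5 + -2.6667·(sin 4.1180 − sin 2.6180) = 3.0426
y' = -4.5 − -2.6667·(cos 4.1180 − cos 2.6180) = -3.6840

(3.0426, -3.6840, 4.1180)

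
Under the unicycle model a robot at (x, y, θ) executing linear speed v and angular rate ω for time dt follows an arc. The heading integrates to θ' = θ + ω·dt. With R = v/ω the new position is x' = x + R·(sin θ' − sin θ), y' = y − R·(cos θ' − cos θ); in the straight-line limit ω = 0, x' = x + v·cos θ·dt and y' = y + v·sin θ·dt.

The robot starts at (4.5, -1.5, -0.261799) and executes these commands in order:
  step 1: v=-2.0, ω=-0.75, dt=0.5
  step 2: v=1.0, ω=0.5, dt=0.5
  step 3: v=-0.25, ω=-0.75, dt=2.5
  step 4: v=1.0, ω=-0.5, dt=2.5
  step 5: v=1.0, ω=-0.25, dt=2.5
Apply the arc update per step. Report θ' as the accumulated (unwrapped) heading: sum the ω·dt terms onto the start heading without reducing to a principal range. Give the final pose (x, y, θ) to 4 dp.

step 1: θ'=-0.6368 (R=2.6667) → pose (3.6045, -1.0682, -0.6368)
step 2: θ'=-0.3868 (R=2.0000) → pose (4.0393, -1.3124, -0.3868)
step 3: θ'=-2.2618 (R=0.3333) → pose (3.9082, -0.7913, -2.2618)
step 4: θ'=-3.5118 (R=-2.0000) → pose (1.6434, -1.3812, -3.5118)
step 5: θ'=-4.1368 (R=-4.0000) → pose (-0.2649, 0.1705, -4.1368)

(-0.2649, 0.1705, -4.1368)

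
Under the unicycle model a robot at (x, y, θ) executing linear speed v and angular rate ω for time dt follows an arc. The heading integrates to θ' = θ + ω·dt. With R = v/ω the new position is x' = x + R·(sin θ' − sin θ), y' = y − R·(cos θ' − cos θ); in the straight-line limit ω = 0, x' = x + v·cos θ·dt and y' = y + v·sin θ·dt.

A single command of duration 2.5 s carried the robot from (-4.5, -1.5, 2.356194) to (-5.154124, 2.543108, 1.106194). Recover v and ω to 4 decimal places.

Δθ = 1.106194 − 2.356194 = -1.250000
ω = Δθ/dt = -1.250000/2.5 = -0.5000
R = −Δy/(cos θ' − cos θ) = -3.5000
v = R·ω = -3.5000·-0.5000 = 1.7500

v = 1.7500, ω = -0.5000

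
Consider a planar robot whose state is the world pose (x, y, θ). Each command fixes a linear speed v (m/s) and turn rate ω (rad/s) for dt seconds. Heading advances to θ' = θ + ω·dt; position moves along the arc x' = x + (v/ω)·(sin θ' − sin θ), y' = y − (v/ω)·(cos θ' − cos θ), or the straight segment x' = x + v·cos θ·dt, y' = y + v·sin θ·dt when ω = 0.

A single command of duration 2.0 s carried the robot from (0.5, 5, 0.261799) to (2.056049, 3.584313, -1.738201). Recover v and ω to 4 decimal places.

v = 1.2500, ω = -1.0000

Δθ = -1.738201 − 0.261799 = -2.000000
ω = Δθ/dt = -2.000000/2.0 = -1.0000
R = Δx/(sin θ' − sin θ) = -1.2500
v = R·ω = -1.2500·-1.0000 = 1.2500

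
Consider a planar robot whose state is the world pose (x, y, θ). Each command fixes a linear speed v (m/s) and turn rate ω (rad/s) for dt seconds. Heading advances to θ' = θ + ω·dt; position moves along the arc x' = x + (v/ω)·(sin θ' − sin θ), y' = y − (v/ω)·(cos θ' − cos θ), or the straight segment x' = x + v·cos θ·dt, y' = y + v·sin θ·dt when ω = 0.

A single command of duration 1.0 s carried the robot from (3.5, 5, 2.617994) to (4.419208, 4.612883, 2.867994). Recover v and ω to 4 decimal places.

Δθ = 2.867994 − 2.617994 = 0.250000
ω = Δθ/dt = 0.250000/1.0 = 0.2500
R = Δx/(sin θ' − sin θ) = -4.0000
v = R·ω = -4.0000·0.2500 = -1.0000

v = -1.0000, ω = 0.2500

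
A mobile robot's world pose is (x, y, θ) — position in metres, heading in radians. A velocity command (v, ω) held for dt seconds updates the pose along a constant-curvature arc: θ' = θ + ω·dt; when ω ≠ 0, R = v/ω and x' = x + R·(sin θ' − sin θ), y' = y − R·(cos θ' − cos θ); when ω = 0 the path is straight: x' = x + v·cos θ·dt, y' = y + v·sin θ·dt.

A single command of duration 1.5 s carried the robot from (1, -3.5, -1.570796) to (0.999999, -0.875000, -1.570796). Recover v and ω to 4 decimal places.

v = -1.7500, ω = 0.0000

Δθ = -1.570796 − -1.570796 = 0.000000
ω = Δθ/dt = 0.000000/1.5 = 0.0000
ω = 0 → v = (Δx·cos θ + Δy·sin θ)/dt = -1.7500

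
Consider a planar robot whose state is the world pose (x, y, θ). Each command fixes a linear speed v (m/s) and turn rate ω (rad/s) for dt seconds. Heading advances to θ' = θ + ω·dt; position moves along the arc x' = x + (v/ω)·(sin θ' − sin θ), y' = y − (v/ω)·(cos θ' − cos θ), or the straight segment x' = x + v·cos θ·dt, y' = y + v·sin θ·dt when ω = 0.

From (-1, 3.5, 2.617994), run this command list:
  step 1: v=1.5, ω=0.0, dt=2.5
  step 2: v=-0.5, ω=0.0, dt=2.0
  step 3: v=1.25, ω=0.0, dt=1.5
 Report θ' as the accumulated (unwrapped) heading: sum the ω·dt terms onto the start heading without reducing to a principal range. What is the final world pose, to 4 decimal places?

step 1: θ'=2.6180 (straight) → pose (-4.2476, 5.3750, 2.6180)
step 2: θ'=2.6180 (straight) → pose (-3.3816, 4.8750, 2.6180)
step 3: θ'=2.6180 (straight) → pose (-5.0054, 5.8125, 2.6180)

(-5.0054, 5.8125, 2.6180)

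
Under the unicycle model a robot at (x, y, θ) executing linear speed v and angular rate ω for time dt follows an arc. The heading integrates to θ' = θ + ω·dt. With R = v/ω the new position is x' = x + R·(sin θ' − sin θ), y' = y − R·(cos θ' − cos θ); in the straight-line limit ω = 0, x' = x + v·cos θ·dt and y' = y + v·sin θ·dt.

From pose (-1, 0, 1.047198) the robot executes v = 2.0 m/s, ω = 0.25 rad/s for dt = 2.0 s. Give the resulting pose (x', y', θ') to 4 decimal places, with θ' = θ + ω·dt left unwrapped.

(0.0696, 3.8112, 1.5472)

θ' = 1.0472 + 0.25·2.0 = 1.5472
R = v/ω = 2.0/0.25 = 8.0000
x' = -1 + 8.0000·(sin 1.5472 − sin 1.0472) = 0.0696
y' = 0 − 8.0000·(cos 1.5472 − cos 1.0472) = 3.8112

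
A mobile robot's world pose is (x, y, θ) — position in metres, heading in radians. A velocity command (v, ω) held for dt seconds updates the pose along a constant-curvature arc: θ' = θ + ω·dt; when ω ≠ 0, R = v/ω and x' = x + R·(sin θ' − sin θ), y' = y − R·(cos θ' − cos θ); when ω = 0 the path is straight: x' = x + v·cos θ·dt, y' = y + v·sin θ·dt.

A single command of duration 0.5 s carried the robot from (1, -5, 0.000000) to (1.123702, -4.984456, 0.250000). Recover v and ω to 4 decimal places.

Δθ = 0.250000 − 0.000000 = 0.250000
ω = Δθ/dt = 0.250000/0.5 = 0.5000
R = Δx/(sin θ' − sin θ) = 0.5000
v = R·ω = 0.5000·0.5000 = 0.2500

v = 0.2500, ω = 0.5000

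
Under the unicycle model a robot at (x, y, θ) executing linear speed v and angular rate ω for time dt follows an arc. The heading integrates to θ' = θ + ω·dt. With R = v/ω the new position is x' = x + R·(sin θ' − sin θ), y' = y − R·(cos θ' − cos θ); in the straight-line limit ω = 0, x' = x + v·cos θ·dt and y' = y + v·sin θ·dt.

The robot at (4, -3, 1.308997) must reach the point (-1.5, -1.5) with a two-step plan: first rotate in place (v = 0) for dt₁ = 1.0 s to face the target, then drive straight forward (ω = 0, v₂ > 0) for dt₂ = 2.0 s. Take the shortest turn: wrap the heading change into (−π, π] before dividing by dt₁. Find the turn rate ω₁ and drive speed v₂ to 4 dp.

ω₁ = 1.5663, v₂ = 2.8504

heading to target = atan2(-1.5−-3, -1.5−4) = 2.8753
Δθ = wrap(2.8753 − 1.3090) = 1.5663; ω₁ = Δθ/dt₁ = 1.5663
distance = √((-1.5−4)² + (-1.5−-3)²) = 5.7009; v₂ = distance/dt₂ = 2.8504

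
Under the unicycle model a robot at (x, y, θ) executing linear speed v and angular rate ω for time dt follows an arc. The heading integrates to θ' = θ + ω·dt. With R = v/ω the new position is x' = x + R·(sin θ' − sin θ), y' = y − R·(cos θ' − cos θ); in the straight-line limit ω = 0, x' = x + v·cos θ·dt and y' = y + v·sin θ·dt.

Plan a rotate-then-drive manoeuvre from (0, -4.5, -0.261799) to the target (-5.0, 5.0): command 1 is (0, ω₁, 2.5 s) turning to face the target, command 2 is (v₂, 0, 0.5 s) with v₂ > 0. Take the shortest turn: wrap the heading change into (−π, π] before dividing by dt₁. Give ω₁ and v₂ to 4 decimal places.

heading to target = atan2(5−-4.5, -5−0) = 2.0553
Δθ = wrap(2.0553 − -0.2618) = 2.3171; ω₁ = Δθ/dt₁ = 0.9268
distance = √((-5−0)² + (5−-4.5)²) = 10.7355; v₂ = distance/dt₂ = 21.4709

ω₁ = 0.9268, v₂ = 21.4709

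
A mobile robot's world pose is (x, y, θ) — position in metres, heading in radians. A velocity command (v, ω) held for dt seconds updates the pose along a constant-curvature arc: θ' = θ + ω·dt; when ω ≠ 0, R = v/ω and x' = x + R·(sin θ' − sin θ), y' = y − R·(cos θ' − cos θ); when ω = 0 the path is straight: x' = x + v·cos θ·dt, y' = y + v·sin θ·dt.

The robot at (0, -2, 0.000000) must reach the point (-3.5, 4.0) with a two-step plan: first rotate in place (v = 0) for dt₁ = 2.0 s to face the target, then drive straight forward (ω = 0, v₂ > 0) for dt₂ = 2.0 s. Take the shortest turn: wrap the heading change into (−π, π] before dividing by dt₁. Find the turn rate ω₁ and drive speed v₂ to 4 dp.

ω₁ = 1.0494, v₂ = 3.4731

heading to target = atan2(4−-2, -3.5−0) = 2.0989
Δθ = wrap(2.0989 − 0.0000) = 2.0989; ω₁ = Δθ/dt₁ = 1.0494
distance = √((-3.5−0)² + (4−-2)²) = 6.9462; v₂ = distance/dt₂ = 3.4731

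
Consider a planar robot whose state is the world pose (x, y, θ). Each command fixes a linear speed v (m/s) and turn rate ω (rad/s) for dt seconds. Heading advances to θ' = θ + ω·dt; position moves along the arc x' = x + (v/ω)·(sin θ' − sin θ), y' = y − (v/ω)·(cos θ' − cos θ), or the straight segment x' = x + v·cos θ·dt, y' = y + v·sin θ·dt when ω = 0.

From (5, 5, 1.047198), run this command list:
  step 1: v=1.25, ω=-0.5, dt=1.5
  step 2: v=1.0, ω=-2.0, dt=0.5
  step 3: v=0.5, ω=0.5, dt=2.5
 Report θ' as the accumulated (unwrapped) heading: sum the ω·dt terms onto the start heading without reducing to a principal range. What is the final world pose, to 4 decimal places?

step 1: θ'=0.2972 (R=-2.5000) → pose (6.4330, 6.1404, 0.2972)
step 2: θ'=-0.7028 (R=-0.5000) → pose (6.9026, 6.0438, -0.7028)
step 3: θ'=0.5472 (R=1.0000) → pose (8.0692, 5.9529, 0.5472)

(8.0692, 5.9529, 0.5472)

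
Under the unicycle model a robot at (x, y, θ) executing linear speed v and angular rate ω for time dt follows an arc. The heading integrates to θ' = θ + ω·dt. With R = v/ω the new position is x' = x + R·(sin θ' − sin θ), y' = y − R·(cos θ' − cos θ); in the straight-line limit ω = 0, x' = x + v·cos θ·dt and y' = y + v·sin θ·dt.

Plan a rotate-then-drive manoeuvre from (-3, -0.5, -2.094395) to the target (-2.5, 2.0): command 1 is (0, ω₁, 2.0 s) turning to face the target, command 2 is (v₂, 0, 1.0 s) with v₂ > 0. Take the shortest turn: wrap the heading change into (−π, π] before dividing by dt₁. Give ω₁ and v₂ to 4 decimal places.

heading to target = atan2(2−-0.5, -2.5−-3) = 1.3734
Δθ = wrap(1.3734 − -2.0944) = -2.8154; ω₁ = Δθ/dt₁ = -1.4077
distance = √((-2.5−-3)² + (2−-0.5)²) = 2.5495; v₂ = distance/dt₂ = 2.5495

ω₁ = -1.4077, v₂ = 2.5495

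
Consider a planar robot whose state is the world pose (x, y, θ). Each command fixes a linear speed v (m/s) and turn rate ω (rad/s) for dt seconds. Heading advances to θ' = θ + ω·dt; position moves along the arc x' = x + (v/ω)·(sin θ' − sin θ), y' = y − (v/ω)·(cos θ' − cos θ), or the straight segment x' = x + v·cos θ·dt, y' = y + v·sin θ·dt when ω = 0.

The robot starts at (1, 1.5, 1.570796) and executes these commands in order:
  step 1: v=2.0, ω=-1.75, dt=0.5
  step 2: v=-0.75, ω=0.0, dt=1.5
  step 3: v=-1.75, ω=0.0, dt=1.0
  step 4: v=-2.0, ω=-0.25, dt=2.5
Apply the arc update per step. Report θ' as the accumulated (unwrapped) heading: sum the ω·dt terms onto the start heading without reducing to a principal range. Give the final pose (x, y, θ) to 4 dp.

(-5.3585, -1.3053, 0.0708)

step 1: θ'=0.6958 (R=-1.1429) → pose (1.4103, 2.3772, 0.6958)
step 2: θ'=0.6958 (straight) → pose (0.5468, 1.6561, 0.6958)
step 3: θ'=0.6958 (straight) → pose (-0.7964, 0.5343, 0.6958)
step 4: θ'=0.0708 (R=8.0000) → pose (-5.3585, -1.3053, 0.0708)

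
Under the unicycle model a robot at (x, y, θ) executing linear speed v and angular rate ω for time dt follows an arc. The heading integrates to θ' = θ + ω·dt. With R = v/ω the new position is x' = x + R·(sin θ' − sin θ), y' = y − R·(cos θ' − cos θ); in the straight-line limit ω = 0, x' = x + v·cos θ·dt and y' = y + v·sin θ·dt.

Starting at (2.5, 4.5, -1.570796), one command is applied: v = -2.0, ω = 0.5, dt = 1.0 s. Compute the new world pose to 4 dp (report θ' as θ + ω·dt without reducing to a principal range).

θ' = -1.5708 + 0.5·1.0 = -1.0708
R = v/ω = -2.0/0.5 = -4.0000
x' = 2.5 + -4.0000·(sin -1.0708 − sin -1.5708) = 2.0103
y' = 4.5 − -4.0000·(cos -1.0708 − cos -1.5708) = 6.4177

(2.0103, 6.4177, -1.0708)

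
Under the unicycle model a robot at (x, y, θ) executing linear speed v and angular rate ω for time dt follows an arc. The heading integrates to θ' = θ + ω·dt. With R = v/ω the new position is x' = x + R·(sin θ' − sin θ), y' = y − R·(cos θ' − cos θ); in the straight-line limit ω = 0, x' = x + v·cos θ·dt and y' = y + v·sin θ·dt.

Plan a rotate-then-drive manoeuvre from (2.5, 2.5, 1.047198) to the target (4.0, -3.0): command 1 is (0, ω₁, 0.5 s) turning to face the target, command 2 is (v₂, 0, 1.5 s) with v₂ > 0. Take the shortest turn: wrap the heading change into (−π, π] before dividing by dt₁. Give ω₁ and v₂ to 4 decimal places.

ω₁ = -4.7035, v₂ = 3.8006

heading to target = atan2(-3−2.5, 4−2.5) = -1.3045
Δθ = wrap(-1.3045 − 1.0472) = -2.3517; ω₁ = Δθ/dt₁ = -4.7035
distance = √((4−2.5)² + (-3−2.5)²) = 5.7009; v₂ = distance/dt₂ = 3.8006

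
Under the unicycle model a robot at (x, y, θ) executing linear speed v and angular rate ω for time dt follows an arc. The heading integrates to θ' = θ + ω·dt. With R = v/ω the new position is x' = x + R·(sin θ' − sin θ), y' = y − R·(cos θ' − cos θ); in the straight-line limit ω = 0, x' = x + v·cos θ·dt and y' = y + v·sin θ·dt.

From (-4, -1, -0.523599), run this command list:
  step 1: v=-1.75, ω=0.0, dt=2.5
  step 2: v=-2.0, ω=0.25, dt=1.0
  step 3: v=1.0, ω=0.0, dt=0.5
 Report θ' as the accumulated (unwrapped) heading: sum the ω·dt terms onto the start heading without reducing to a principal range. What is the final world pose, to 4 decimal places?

step 1: θ'=-0.5236 (straight) → pose (-7.7889, 1.1875, -0.5236)
step 2: θ'=-0.2736 (R=-8.0000) → pose (-9.6273, 1.9617, -0.2736)
step 3: θ'=-0.2736 (straight) → pose (-9.1459, 1.8266, -0.2736)

(-9.1459, 1.8266, -0.2736)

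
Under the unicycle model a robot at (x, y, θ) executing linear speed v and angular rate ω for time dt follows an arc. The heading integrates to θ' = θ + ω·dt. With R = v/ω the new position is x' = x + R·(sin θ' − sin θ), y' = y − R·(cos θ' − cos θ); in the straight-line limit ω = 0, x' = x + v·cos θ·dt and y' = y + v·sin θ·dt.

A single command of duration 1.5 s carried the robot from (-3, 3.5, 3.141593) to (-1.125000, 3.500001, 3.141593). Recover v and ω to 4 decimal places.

v = -1.2500, ω = 0.0000

Δθ = 3.141593 − 3.141593 = 0.000000
ω = Δθ/dt = 0.000000/1.5 = 0.0000
ω = 0 → v = (Δx·cos θ + Δy·sin θ)/dt = -1.2500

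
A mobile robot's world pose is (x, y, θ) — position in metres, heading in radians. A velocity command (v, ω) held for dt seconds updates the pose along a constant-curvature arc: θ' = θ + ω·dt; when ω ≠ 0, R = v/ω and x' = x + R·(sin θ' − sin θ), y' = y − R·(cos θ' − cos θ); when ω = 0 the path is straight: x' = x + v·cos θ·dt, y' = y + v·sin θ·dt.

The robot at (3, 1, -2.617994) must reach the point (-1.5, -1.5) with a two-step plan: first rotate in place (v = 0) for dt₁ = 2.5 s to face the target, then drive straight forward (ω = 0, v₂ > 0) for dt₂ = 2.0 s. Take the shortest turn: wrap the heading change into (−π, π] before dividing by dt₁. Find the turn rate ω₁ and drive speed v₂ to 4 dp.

heading to target = atan2(-1.5−1, -1.5−3) = -2.6345
Δθ = wrap(-2.6345 − -2.6180) = -0.0165; ω₁ = Δθ/dt₁ = -0.0066
distance = √((-1.5−3)² + (-1.5−1)²) = 5.1478; v₂ = distance/dt₂ = 2.5739

ω₁ = -0.0066, v₂ = 2.5739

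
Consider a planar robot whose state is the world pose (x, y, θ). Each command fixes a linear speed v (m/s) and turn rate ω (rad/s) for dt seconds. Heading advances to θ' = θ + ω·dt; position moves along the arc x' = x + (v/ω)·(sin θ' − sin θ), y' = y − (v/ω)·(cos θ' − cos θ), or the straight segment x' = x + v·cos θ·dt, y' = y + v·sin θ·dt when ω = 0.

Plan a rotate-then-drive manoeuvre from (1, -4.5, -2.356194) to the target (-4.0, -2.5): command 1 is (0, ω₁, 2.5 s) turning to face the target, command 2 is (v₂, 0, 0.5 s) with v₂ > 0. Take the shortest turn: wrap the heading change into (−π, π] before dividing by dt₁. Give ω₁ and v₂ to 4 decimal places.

heading to target = atan2(-2.5−-4.5, -4−1) = 2.7611
Δθ = wrap(2.7611 − -2.3562) = -1.1659; ω₁ = Δθ/dt₁ = -0.4664
distance = √((-4−1)² + (-2.5−-4.5)²) = 5.3852; v₂ = distance/dt₂ = 10.7703

ω₁ = -0.4664, v₂ = 10.7703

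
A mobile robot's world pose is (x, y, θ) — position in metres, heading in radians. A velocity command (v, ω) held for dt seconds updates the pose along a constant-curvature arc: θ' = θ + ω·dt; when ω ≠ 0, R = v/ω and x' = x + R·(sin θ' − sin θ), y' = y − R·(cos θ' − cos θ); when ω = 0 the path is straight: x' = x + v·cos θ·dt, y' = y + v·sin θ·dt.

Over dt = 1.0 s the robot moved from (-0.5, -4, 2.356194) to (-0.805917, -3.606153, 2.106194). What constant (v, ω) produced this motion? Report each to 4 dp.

Δθ = 2.106194 − 2.356194 = -0.250000
ω = Δθ/dt = -0.250000/1.0 = -0.2500
R = −Δy/(cos θ' − cos θ) = -2.0000
v = R·ω = -2.0000·-0.2500 = 0.5000

v = 0.5000, ω = -0.2500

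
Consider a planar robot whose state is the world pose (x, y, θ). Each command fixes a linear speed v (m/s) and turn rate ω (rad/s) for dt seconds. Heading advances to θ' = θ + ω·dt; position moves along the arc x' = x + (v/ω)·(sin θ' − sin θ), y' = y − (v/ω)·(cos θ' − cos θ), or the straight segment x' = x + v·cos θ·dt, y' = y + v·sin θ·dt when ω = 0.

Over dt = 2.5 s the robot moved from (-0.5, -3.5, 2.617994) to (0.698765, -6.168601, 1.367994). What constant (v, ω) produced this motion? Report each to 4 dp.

v = -1.2500, ω = -0.5000

Δθ = 1.367994 − 2.617994 = -1.250000
ω = Δθ/dt = -1.250000/2.5 = -0.5000
R = −Δy/(cos θ' − cos θ) = 2.5000
v = R·ω = 2.5000·-0.5000 = -1.2500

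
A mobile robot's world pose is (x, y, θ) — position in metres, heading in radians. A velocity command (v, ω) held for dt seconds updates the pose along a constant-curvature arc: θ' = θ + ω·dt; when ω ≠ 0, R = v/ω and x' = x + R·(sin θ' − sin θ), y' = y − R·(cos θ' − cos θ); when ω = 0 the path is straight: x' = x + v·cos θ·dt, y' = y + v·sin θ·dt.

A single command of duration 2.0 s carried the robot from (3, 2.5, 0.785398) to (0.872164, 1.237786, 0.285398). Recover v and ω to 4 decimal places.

Δθ = 0.285398 − 0.785398 = -0.500000
ω = Δθ/dt = -0.500000/2.0 = -0.2500
R = Δx/(sin θ' − sin θ) = 5.0000
v = R·ω = 5.0000·-0.2500 = -1.2500

v = -1.2500, ω = -0.2500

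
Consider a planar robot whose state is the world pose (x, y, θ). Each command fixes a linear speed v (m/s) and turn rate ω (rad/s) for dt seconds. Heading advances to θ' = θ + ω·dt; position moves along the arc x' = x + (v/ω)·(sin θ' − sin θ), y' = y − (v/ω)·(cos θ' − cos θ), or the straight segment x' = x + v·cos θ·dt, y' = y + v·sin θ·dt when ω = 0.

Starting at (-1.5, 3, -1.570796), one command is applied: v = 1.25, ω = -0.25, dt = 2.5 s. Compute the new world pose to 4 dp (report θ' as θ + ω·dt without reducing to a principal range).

θ' = -1.5708 + -0.25·2.5 = -2.1958
R = v/ω = 1.25/-0.25 = -5.0000
x' = -1.5 + -5.0000·(sin -2.1958 − sin -1.5708) = -2.4452
y' = 3 − -5.0000·(cos -2.1958 − cos -1.5708) = 0.0745

(-2.4452, 0.0745, -2.1958)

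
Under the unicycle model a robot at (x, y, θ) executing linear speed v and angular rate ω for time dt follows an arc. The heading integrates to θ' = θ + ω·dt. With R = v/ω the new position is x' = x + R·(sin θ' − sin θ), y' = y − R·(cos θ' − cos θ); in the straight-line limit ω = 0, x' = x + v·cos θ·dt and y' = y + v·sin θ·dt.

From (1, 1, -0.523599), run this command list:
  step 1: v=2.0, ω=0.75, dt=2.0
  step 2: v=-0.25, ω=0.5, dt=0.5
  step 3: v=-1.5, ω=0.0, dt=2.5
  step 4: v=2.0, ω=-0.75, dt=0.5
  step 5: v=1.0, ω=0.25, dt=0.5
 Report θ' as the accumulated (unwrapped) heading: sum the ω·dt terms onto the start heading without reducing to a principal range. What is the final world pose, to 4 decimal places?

step 1: θ'=0.9764 (R=2.6667) → pose (4.5426, 1.8160, 0.9764)
step 2: θ'=1.2264 (R=-0.5000) → pose (4.4862, 1.7049, 1.2264)
step 3: θ'=1.2264 (straight) → pose (3.2201, -1.8249, 1.2264)
step 4: θ'=0.8514 (R=-2.6667) → pose (3.7243, -0.9681, 0.8514)
step 5: θ'=0.9764 (R=4.0000) → pose (4.0295, -0.5724, 0.9764)

(4.0295, -0.5724, 0.9764)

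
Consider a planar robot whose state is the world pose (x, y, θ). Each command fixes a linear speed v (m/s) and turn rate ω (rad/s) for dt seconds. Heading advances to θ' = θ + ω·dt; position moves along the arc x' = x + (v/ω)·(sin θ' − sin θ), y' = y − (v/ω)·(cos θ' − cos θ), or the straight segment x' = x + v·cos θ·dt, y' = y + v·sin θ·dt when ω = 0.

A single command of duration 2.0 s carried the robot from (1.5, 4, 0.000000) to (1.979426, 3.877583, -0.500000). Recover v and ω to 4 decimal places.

v = 0.2500, ω = -0.2500

Δθ = -0.500000 − 0.000000 = -0.500000
ω = Δθ/dt = -0.500000/2.0 = -0.2500
R = Δx/(sin θ' − sin θ) = -1.0000
v = R·ω = -1.0000·-0.2500 = 0.2500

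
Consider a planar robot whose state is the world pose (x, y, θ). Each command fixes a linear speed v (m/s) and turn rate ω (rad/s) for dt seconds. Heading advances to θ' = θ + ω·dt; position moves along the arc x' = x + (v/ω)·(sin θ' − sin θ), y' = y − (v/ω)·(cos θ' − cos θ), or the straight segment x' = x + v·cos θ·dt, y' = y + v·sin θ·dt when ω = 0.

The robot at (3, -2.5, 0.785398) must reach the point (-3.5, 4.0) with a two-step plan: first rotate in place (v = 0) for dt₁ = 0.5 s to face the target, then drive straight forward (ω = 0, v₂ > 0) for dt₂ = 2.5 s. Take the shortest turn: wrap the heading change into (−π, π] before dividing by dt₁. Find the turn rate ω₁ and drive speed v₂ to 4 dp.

heading to target = atan2(4−-2.5, -3.5−3) = 2.3562
Δθ = wrap(2.3562 − 0.7854) = 1.5708; ω₁ = Δθ/dt₁ = 3.1416
distance = √((-3.5−3)² + (4−-2.5)²) = 9.1924; v₂ = distance/dt₂ = 3.6770

ω₁ = 3.1416, v₂ = 3.6770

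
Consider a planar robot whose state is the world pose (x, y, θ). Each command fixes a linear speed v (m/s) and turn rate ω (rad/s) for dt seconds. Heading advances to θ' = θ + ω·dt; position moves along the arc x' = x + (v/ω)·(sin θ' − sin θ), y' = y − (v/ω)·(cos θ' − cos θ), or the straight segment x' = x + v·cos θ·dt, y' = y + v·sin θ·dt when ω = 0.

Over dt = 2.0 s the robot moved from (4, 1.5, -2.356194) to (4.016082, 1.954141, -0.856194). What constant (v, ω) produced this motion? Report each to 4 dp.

Δθ = -0.856194 − -2.356194 = 1.500000
ω = Δθ/dt = 1.500000/2.0 = 0.7500
R = −Δy/(cos θ' − cos θ) = -0.3333
v = R·ω = -0.3333·0.7500 = -0.2500

v = -0.2500, ω = 0.7500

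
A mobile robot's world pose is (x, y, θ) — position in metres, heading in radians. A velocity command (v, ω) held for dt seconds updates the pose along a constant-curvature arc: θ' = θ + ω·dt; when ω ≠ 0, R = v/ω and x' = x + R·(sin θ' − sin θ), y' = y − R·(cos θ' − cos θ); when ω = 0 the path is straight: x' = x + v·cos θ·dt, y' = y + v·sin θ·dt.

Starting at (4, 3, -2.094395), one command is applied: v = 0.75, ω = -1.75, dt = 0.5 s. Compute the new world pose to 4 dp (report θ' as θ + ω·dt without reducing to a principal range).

(3.7023, 2.7921, -2.9694)

θ' = -2.0944 + -1.75·0.5 = -2.9694
R = v/ω = 0.75/-1.75 = -0.4286
x' = 4 + -0.4286·(sin -2.9694 − sin -2.0944) = 3.7023
y' = 3 − -0.4286·(cos -2.9694 − cos -2.0944) = 2.7921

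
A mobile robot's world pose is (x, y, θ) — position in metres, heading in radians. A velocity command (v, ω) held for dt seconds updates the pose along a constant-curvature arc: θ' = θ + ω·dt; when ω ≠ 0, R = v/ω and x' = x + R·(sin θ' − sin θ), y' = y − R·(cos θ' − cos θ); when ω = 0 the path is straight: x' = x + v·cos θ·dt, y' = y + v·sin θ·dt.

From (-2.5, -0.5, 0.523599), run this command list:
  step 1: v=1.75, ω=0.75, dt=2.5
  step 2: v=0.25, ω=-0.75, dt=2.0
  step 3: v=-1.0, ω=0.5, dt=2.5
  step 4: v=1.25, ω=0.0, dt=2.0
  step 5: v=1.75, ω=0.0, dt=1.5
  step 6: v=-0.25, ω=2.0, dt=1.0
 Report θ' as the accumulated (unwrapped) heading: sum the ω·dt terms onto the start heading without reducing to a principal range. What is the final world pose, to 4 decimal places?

step 1: θ'=2.3986 (R=2.3333) → pose (-2.0882, 3.2391, 2.3986)
step 2: θ'=0.8986 (R=-0.3333) → pose (-2.1235, 3.6922, 0.8986)
step 3: θ'=2.1486 (R=-2.0000) → pose (-2.2339, 1.3544, 2.1486)
step 4: θ'=2.1486 (straight) → pose (-3.5994, 3.4485, 2.1486)
step 5: θ'=2.1486 (straight) → pose (-5.0331, 5.6474, 2.1486)
step 6: θ'=4.1486 (R=-0.1250) → pose (-4.8228, 5.6489, 4.1486)

(-4.8228, 5.6489, 4.1486)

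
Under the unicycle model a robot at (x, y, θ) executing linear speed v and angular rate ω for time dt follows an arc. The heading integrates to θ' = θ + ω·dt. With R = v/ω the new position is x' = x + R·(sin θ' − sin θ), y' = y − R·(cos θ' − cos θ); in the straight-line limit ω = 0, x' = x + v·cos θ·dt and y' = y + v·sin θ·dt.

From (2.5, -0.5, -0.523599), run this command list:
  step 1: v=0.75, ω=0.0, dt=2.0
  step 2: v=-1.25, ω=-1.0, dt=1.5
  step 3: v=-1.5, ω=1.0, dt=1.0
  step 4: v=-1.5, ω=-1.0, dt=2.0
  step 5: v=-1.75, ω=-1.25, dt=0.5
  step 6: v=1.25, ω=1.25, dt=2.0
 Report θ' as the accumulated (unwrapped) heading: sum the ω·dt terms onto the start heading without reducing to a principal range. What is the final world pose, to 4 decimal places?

step 1: θ'=-0.5236 (straight) → pose (3.7990, -1.2500, -0.5236)
step 2: θ'=-2.0236 (R=1.2500) → pose (3.3000, 0.3794, -2.0236)
step 3: θ'=-1.0236 (R=-1.5000) → pose (3.2321, 1.8161, -1.0236)
step 4: θ'=-3.0236 (R=1.5000) → pose (4.3365, 4.0861, -3.0236)
step 5: θ'=-3.6486 (R=1.4000) → pose (5.1811, 3.9197, -3.6486)
step 6: θ'=-1.1486 (R=1.0000) → pose (3.7834, 2.6357, -1.1486)

(3.7834, 2.6357, -1.1486)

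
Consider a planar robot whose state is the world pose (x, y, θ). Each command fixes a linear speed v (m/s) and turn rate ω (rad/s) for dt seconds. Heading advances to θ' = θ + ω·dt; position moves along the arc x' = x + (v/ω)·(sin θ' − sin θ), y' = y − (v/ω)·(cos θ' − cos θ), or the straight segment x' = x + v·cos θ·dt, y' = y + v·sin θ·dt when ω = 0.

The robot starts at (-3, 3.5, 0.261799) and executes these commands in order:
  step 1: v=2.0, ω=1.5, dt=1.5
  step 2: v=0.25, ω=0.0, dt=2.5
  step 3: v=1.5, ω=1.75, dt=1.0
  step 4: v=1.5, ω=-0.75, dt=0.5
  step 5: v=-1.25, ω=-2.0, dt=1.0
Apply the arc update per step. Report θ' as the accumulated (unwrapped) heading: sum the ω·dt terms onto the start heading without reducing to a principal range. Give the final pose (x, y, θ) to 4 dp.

step 1: θ'=2.5118 (R=1.3333) → pose (-2.5598, 5.8654, 2.5118)
step 2: θ'=2.5118 (straight) → pose (-3.0649, 6.2335, 2.5118)
step 3: θ'=4.2618 (R=0.8571) → pose (-4.3413, 5.9141, 4.2618)
step 4: θ'=3.8868 (R=-2.0000) → pose (-4.7854, 5.3152, 3.8868)
step 5: θ'=1.8868 (R=0.6250) → pose (-3.7676, 5.0501, 1.8868)

(-3.7676, 5.0501, 1.8868)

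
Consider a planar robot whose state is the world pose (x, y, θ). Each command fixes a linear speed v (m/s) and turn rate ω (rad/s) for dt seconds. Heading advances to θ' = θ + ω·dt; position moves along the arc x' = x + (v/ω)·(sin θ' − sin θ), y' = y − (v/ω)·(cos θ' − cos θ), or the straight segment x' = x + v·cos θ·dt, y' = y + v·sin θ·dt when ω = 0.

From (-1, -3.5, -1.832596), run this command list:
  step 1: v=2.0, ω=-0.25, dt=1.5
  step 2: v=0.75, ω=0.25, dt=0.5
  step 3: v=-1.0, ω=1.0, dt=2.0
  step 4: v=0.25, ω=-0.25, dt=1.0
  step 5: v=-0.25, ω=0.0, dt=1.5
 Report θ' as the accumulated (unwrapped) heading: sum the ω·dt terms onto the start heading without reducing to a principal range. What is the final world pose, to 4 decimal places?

(-3.3988, -4.9437, -0.3326)

step 1: θ'=-2.2076 (R=-8.0000) → pose (-2.2954, -6.1864, -2.2076)
step 2: θ'=-2.0826 (R=3.0000) → pose (-2.4990, -6.5011, -2.0826)
step 3: θ'=-0.0826 (R=-1.0000) → pose (-3.2883, -5.0147, -0.0826)
step 4: θ'=-0.3326 (R=-1.0000) → pose (-3.0443, -5.0661, -0.3326)
step 5: θ'=-0.3326 (straight) → pose (-3.3988, -4.9437, -0.3326)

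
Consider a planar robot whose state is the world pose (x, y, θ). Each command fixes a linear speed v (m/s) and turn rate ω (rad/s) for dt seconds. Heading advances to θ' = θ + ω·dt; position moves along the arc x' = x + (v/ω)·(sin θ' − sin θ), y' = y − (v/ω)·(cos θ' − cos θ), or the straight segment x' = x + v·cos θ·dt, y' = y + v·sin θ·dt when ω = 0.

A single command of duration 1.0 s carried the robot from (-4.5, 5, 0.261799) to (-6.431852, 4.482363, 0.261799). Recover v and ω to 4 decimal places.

Δθ = 0.261799 − 0.261799 = 0.000000
ω = Δθ/dt = 0.000000/1.0 = 0.0000
ω = 0 → v = (Δx·cos θ + Δy·sin θ)/dt = -2.0000

v = -2.0000, ω = 0.0000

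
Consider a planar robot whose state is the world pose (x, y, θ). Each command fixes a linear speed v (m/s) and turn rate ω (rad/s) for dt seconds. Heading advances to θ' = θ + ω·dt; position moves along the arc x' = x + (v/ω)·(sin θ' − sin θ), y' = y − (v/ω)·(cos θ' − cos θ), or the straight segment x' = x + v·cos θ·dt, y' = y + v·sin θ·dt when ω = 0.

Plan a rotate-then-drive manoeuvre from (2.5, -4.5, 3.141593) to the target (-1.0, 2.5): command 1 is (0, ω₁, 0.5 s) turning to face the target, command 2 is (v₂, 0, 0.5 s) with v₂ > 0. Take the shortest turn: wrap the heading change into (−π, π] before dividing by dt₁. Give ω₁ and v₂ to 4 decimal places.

ω₁ = -2.2143, v₂ = 15.6525

heading to target = atan2(2.5−-4.5, -1−2.5) = 2.0344
Δθ = wrap(2.0344 − 3.1416) = -1.1071; ω₁ = Δθ/dt₁ = -2.2143
distance = √((-1−2.5)² + (2.5−-4.5)²) = 7.8262; v₂ = distance/dt₂ = 15.6525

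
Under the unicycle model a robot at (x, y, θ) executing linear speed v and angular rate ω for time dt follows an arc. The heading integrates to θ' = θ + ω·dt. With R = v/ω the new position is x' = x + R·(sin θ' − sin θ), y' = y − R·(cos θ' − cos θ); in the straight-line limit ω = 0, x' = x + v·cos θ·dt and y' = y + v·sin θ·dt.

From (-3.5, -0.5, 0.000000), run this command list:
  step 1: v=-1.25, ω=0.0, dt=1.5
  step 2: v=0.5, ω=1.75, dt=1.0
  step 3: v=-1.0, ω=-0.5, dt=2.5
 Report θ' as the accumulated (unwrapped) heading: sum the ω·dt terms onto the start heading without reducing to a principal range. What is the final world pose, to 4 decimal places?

(-6.1030, -2.2750, 0.5000)

step 1: θ'=0.0000 (straight) → pose (-5.3750, -0.5000, 0.0000)
step 2: θ'=1.7500 (R=0.2857) → pose (-5.0939, -0.1634, 1.7500)
step 3: θ'=0.5000 (R=2.0000) → pose (-6.1030, -2.2750, 0.5000)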